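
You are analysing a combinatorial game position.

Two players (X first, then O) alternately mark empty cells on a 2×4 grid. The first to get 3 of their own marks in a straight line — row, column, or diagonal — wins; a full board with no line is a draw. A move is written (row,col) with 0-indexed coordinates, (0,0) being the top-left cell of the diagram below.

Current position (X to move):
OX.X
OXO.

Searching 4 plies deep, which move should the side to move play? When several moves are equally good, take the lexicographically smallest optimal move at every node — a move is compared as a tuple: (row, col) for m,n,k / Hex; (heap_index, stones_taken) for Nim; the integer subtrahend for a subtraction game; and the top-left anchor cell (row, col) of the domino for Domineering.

p1 X@[OX.X/OXO.]: (0,2)[OXXX/OXO.]+1* (1,3)[OX.X/OXOX]+0
p2 O@[OXXX/OXO.] terminal -1; root [OX.X/OXO.] d4

X's best at [OX.X/OXO.]: (0,2)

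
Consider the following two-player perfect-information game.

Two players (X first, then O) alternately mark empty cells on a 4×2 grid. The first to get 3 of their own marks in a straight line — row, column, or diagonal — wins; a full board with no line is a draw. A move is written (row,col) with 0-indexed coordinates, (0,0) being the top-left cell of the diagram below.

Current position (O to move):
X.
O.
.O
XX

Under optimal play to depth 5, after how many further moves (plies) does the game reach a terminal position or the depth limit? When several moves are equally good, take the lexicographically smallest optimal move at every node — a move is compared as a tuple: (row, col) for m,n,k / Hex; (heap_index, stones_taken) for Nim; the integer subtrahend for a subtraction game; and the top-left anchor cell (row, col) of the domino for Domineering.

PV length from [X./O./.O/XX]: 3 plies

[X./O./.O/XX] O move#1: (0,1):+0/XO/O./.O/XX*, (1,1):+0/X./OO/.O/XX, (2,0):+0/X./O./OO/XX
[XO/O./.O/XX] X move#2: (1,1):+0/XO/OX/.O/XX*, (2,0):-1/XO/O./XO/XX
[XO/OX/.O/XX] O move#3: (2,0):+0/XO/OX/OO/XX*
[XO/OX/OO/XX] end (terminal +0, X#4); searched X./O./.O/XX to 5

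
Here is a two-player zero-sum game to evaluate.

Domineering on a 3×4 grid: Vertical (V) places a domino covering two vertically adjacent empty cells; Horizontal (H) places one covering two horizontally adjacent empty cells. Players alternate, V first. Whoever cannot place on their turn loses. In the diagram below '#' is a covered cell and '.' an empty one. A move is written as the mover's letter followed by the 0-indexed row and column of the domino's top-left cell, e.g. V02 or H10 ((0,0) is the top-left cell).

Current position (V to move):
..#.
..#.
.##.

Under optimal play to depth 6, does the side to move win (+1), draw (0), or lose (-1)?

ply 1, V at ..#./..#./.##. | V00=+1→#.#./#.#./.##.*; V01=+1→.##./.##./.##.; V03=-1→..##/..##/.##.; V10=+1→..#./#.#./###.; V13=-1→..#./..##/.###
ply 2: #.#./#.#./.##. is terminal -1 (H); from ..#./..#./.##. depth 6

value(..#./..#./.##., V) = +1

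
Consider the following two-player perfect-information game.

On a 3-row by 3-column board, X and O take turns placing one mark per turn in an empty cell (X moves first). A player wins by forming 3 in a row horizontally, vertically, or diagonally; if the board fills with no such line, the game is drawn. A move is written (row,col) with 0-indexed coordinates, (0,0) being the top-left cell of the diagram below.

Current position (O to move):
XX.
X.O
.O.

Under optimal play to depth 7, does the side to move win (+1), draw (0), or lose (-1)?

value(XX./X.O/.O., O) = -1

p1 O@[XX./X.O/.O.]: (0,2)[XXO/X.O/.O.]-1* (1,1)[XX./XOO/.O.]-1 (2,0)[XX./X.O/OO.]-1 (2,2)[XX./X.O/.OO]-1
p2 X@[XXO/X.O/.O.]: (1,1)[XXO/XXO/.O.]-1 (2,0)[XXO/X.O/XO.]+1* (2,2)[XXO/X.O/.OX]+1
p3 O@[XXO/X.O/XO.] terminal -1; root [XX./X.O/.O.] d7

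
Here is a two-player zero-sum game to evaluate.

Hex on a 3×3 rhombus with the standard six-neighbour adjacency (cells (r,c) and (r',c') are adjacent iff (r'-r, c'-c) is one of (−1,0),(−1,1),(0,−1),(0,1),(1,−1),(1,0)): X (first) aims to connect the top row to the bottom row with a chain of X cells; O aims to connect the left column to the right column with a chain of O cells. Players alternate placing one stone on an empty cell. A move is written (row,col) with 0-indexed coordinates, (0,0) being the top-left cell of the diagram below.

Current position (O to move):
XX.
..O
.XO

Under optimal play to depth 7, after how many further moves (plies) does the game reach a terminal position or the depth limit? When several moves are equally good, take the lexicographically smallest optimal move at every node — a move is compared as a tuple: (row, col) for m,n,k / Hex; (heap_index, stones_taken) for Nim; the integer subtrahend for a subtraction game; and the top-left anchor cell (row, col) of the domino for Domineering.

ply 1, O at XX./..O/.XO | (0,2)=-1→XXO/..O/.XO; (1,0)=-1→XX./O.O/.XO; (1,1)=+1→XX./.OO/.XO*; (2,0)=-1→XX./..O/OXO
ply 2, X at XX./.OO/.XO | (0,2)=-1→XXX/.OO/.XO*; (1,0)=-1→XX./XOO/.XO; (2,0)=-1→XX./.OO/XXO
ply 3, O at XXX/.OO/.XO | (1,0)=+1→XXX/OOO/.XO*; (2,0)=+1→XXX/.OO/OXO
ply 4: XXX/OOO/.XO is terminal -1 (X); from XX./..O/.XO depth 7

PV length from [XX./..O/.XO]: 3 plies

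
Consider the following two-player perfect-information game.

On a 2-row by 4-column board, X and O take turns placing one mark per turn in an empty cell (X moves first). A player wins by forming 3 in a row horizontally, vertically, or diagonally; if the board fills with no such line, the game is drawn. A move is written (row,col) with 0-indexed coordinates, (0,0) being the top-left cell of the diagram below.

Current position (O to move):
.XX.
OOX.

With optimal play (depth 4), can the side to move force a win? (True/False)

[.XX./OOX.] O move#1: (0,0):-1/OXX./OOX.*, (0,3):-1/.XXO/OOX., (1,3):-1/.XX./OOXO
[OXX./OOX.] X move#2: (0,3):+1/OXXX/OOX.*, (1,3):+0/OXX./OOXX
[OXXX/OOX.] end (terminal -1, O#3); searched .XX./OOX. to 4

O winning at [.XX./OOX.]: False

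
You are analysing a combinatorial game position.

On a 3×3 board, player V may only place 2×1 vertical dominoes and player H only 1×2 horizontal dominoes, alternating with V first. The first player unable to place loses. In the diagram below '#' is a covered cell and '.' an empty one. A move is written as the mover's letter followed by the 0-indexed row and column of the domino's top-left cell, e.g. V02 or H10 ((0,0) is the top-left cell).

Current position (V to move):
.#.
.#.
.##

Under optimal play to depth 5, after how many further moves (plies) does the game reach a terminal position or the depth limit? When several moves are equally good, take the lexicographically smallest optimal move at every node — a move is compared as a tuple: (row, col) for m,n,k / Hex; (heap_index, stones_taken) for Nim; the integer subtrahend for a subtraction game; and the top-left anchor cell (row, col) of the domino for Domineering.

ply 1, V at .#./.#./.## | V00=+1→##./##./.##*; V02=+1→.##/.##/.##; V10=+1→.#./##./###
ply 2: ##./##./.## is terminal -1 (H); from .#./.#./.## depth 5

PV length from [.#./.#./.##]: 1 ply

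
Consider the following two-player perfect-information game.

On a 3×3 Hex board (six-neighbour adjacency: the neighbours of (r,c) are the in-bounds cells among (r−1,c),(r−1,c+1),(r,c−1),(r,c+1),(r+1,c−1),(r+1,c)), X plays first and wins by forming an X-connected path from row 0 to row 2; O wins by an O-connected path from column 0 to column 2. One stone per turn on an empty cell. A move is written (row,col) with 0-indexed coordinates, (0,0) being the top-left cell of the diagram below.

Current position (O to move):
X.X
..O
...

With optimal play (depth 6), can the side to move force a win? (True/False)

p1 O@[X.X/..O/...]: (0,1)[XOX/..O/...]-1 (1,0)[X.X/O.O/...]-1 (1,1)[X.X/.OO/...]+1* (2,0)[X.X/..O/O..]+1 (2,1)[X.X/..O/.O.]-1 (2,2)[X.X/..O/..O]-1
p2 X@[X.X/.OO/...]: (0,1)[XXX/.OO/...]-1* (1,0)[X.X/XOO/...]-1 (2,0)[X.X/.OO/X..]-1 (2,1)[X.X/.OO/.X.]-1 (2,2)[X.X/.OO/..X]-1
p3 O@[XXX/.OO/...]: (1,0)[XXX/OOO/...]+1* (2,0)[XXX/.OO/O..]+1 (2,1)[XXX/.OO/.O.]+1 (2,2)[XXX/.OO/..O]+1
p4 X@[XXX/OOO/...] terminal -1; root [X.X/..O/...] d6

O winning at [X.X/..O/...]: True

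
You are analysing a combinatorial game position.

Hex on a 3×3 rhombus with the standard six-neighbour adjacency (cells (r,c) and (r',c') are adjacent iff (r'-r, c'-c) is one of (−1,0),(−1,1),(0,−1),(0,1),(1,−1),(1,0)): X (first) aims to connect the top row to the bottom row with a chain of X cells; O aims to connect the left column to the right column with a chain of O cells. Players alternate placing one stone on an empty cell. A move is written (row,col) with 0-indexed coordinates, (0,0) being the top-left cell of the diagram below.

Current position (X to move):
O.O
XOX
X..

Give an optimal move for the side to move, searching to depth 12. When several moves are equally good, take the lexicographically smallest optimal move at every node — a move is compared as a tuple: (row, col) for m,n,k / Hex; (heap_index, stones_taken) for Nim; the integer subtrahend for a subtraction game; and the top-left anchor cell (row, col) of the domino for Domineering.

p1 X@[O.O/XOX/X..]: (0,1)[OXO/XOX/X..]+1* (2,1)[O.O/XOX/XX.]-1 (2,2)[O.O/XOX/X.X]-1
p2 O@[OXO/XOX/X..] terminal -1; root [O.O/XOX/X..] d12

X's best at [O.O/XOX/X..]: (0,1)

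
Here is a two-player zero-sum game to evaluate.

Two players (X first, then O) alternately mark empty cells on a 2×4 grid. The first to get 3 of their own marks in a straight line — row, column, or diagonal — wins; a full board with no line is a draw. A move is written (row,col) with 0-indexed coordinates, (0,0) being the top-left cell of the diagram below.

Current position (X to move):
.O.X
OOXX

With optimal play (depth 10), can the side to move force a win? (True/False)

X winning at [.O.X/OOXX]: False

[.O.X/OOXX] X move#1: (0,0):+0/XO.X/OOXX*, (0,2):+0/.OXX/OOXX
[XO.X/OOXX] O move#2: (0,2):+0/XOOX/OOXX*
[XOOX/OOXX] end (terminal +0, X#3); searched .O.X/OOXX to 10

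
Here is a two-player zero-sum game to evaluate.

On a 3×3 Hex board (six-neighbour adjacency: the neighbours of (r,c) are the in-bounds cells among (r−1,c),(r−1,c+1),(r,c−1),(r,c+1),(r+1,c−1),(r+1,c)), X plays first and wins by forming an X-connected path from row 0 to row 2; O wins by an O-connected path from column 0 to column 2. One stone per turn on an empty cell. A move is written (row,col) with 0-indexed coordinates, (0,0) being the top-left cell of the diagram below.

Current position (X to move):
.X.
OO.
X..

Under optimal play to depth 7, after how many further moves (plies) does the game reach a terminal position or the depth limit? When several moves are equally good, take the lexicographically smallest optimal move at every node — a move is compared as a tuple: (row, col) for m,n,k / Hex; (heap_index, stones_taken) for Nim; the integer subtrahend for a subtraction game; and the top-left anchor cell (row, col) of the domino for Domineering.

ply 1, X at .X./OO./X.. | (0,0)=-1→XX./OO./X..*; (0,2)=-1→.XX/OO./X..; (1,2)=-1→.X./OOX/X..; (2,1)=-1→.X./OO./XX.; (2,2)=-1→.X./OO./X.X
ply 2, O at XX./OO./X.. | (0,2)=+1→XXO/OO./X..*; (1,2)=+1→XX./OOO/X..; (2,1)=+1→XX./OO./XO.; (2,2)=+1→XX./OO./X.O
ply 3: XXO/OO./X.. is terminal -1 (X); from .X./OO./X.. depth 7

PV length from [.X./OO./X..]: 2 plies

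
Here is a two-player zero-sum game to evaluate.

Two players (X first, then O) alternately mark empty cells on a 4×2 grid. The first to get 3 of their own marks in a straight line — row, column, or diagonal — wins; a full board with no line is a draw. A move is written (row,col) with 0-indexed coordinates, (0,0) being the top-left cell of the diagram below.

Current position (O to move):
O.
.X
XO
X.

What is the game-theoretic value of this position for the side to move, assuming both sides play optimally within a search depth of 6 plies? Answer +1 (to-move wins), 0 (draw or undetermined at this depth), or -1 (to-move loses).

[O./.X/XO/X.] O move#1: (0,1):-1/OO/.X/XO/X., (1,0):+0/O./OX/XO/X.*, (3,1):-1/O./.X/XO/XO
[O./OX/XO/X.] X move#2: (0,1):+0/OX/OX/XO/X.*, (3,1):+0/O./OX/XO/XX
[OX/OX/XO/X.] O move#3: (3,1):+0/OX/OX/XO/XO*
[OX/OX/XO/XO] end (terminal +0, X#4); searched O./.X/XO/X. to 6

value(O./.X/XO/X., O) = 0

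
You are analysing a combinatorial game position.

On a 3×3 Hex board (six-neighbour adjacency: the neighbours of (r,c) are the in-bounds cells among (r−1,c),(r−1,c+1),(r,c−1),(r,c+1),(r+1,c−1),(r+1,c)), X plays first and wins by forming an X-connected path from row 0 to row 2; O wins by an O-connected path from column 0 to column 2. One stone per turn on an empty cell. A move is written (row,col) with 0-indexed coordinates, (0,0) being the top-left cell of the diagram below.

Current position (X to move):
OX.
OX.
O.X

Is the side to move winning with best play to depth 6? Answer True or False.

X winning at [OX./OX./O.X]: True

ply 1, X at OX./OX./O.X | (0,2)=+1→OXX/OX./O.X*; (1,2)=+1→OX./OXX/O.X; (2,1)=+1→OX./OX./OXX
ply 2, O at OXX/OX./O.X | (1,2)=-1→OXX/OXO/O.X*; (2,1)=-1→OXX/OX./OOX
ply 3, X at OXX/OXO/O.X | (2,1)=+1→OXX/OXO/OXX*
ply 4: OXX/OXO/OXX is terminal -1 (O); from OX./OX./O.X depth 6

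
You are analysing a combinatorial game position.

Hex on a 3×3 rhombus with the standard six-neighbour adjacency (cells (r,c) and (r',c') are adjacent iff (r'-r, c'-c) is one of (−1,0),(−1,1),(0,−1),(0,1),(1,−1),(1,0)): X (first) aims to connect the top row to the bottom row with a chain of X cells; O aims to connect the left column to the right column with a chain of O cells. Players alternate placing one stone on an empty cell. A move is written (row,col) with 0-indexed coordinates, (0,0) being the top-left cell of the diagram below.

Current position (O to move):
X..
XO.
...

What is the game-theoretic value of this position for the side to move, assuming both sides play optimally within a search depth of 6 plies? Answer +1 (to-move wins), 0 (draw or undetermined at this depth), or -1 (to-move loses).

value(X../XO./..., O) = +1

ply 1, O at X../XO./... | (0,1)=-1→XO./XO./...; (0,2)=-1→X.O/XO./...; (1,2)=-1→X../XOO/...; (2,0)=+1→X../XO./O..*; (2,1)=-1→X../XO./.O.; (2,2)=-1→X../XO./..O
ply 2, X at X../XO./O.. | (0,1)=-1→XX./XO./O..*; (0,2)=-1→X.X/XO./O..; (1,2)=-1→X../XOX/O..; (2,1)=-1→X../XO./OX.; (2,2)=-1→X../XO./O.X
ply 3, O at XX./XO./O.. | (0,2)=+1→XXO/XO./O..*; (1,2)=+1→XX./XOO/O..; (2,1)=+1→XX./XO./OO.; (2,2)=+1→XX./XO./O.O
ply 4: XXO/XO./O.. is terminal -1 (X); from X../XO./... depth 6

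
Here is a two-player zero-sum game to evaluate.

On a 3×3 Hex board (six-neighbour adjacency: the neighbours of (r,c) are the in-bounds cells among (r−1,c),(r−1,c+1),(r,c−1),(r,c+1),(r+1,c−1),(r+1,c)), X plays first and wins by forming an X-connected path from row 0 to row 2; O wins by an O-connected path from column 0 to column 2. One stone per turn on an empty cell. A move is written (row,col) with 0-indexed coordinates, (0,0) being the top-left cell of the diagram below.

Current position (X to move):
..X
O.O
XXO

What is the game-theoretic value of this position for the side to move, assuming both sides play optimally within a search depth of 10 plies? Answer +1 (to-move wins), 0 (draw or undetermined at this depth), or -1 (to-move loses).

ply 1, X at ..X/O.O/XXO | (0,0)=-1→X.X/O.O/XXO; (0,1)=-1→.XX/O.O/XXO; (1,1)=+1→..X/OXO/XXO*
ply 2: ..X/OXO/XXO is terminal -1 (O); from ..X/O.O/XXO depth 10

value(..X/O.O/XXO, X) = +1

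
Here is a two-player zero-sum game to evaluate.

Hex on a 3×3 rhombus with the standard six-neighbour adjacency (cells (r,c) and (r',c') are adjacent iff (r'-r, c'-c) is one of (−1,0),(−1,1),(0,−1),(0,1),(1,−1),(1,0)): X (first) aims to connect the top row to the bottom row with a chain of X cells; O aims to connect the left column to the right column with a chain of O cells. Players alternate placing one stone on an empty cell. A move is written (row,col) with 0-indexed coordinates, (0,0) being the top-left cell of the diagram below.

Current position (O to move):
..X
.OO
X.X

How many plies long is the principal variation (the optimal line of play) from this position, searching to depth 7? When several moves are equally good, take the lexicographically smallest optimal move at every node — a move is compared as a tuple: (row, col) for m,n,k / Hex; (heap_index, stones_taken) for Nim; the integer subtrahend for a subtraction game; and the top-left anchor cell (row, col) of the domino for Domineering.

p1 O@[..X/.OO/X.X]: (0,0)[O.X/.OO/X.X]+1* (0,1)[.OX/.OO/X.X]+1 (1,0)[..X/OOO/X.X]+1 (2,1)[..X/.OO/XOX]-1
p2 X@[O.X/.OO/X.X]: (0,1)[OXX/.OO/X.X]-1* (1,0)[O.X/XOO/X.X]-1 (2,1)[O.X/.OO/XXX]-1
p3 O@[OXX/.OO/X.X]: (1,0)[OXX/OOO/X.X]+1* (2,1)[OXX/.OO/XOX]-1
p4 X@[OXX/OOO/X.X] terminal -1; root [..X/.OO/X.X] d7

PV length from [..X/.OO/X.X]: 3 plies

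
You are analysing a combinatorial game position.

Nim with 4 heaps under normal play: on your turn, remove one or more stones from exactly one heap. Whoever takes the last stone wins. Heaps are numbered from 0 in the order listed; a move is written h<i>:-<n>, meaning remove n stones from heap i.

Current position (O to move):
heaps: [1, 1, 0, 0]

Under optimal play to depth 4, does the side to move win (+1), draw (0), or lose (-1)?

p1 O@[(1,1,0,0)]: h0:-1[(0,1,0,0)]-1* h1:-1[(1,0,0,0)]-1
p2 X@[(0,1,0,0)]: h1:-1[(0,0,0,0)]+1*
p3 O@[(0,0,0,0)] terminal -1; root [(1,1,0,0)] d4

value((1,1,0,0), O) = -1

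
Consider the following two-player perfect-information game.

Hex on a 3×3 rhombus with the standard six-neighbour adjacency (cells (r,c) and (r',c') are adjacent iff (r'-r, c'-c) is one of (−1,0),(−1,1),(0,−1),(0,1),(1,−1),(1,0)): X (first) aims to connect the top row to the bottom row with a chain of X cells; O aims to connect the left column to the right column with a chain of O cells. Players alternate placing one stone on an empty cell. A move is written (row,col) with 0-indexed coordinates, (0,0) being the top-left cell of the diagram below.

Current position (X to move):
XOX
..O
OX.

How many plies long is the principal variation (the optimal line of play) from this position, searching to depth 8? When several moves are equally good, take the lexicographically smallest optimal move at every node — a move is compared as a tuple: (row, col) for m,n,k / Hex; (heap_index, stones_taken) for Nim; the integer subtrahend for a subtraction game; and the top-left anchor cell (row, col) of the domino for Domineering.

[XOX/..O/OX.] X move#1: (1,0):-1/XOX/X.O/OX., (1,1):+1/XOX/.XO/OX.*, (2,2):-1/XOX/..O/OXX
[XOX/.XO/OX.] end (terminal -1, O#2); searched XOX/..O/OX. to 8

PV length from [XOX/..O/OX.]: 1 ply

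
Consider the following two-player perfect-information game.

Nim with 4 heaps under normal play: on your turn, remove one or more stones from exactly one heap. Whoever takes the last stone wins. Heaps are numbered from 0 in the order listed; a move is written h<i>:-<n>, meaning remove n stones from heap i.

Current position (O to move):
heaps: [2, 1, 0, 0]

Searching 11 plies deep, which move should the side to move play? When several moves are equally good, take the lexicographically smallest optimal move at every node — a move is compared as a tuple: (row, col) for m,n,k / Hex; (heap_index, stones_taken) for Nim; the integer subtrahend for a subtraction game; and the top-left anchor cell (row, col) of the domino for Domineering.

p1 O@[(2,1,0,0)]: h0:-1[(1,1,0,0)]+1* h0:-2[(0,1,0,0)]-1 h1:-1[(2,0,0,0)]-1
p2 X@[(1,1,0,0)]: h0:-1[(0,1,0,0)]-1* h1:-1[(1,0,0,0)]-1
p3 O@[(0,1,0,0)]: h1:-1[(0,0,0,0)]+1*
p4 X@[(0,0,0,0)] terminal -1; root [(2,1,0,0)] d11

O's best at [(2,1,0,0)]: h0:-1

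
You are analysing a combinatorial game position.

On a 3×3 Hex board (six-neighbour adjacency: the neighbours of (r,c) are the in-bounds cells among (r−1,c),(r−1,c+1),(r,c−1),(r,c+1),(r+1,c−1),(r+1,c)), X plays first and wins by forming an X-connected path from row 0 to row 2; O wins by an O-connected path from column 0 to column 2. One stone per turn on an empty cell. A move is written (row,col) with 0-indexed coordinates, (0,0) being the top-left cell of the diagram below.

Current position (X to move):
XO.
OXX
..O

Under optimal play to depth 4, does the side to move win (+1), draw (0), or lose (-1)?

ply 1, X at XO./OXX/..O | (0,2)=+1→XOX/OXX/..O*; (2,0)=-1→XO./OXX/X.O; (2,1)=-1→XO./OXX/.XO
ply 2, O at XOX/OXX/..O | (2,0)=-1→XOX/OXX/O.O*; (2,1)=-1→XOX/OXX/.OO
ply 3, X at XOX/OXX/O.O | (2,1)=+1→XOX/OXX/OXO*
ply 4: XOX/OXX/OXO is terminal -1 (O); from XO./OXX/..O depth 4

value(XO./OXX/..O, X) = +1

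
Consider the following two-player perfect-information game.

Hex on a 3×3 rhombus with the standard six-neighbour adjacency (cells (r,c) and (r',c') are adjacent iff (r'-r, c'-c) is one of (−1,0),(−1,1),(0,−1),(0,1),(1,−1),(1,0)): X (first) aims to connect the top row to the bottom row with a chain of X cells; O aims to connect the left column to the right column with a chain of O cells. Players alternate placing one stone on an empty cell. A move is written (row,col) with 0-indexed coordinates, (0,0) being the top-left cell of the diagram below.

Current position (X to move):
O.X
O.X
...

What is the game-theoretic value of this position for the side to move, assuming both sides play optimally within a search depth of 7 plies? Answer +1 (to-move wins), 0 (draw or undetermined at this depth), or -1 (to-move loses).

value(O.X/O.X/..., X) = +1

p1 X@[O.X/O.X/...]: (0,1)[OXX/O.X/...]+1* (1,1)[O.X/OXX/...]+1 (2,0)[O.X/O.X/X..]+1 (2,1)[O.X/O.X/.X.]+1 (2,2)[O.X/O.X/..X]+1
p2 O@[OXX/O.X/...]: (1,1)[OXX/OOX/...]-1* (2,0)[OXX/O.X/O..]-1 (2,1)[OXX/O.X/.O.]-1 (2,2)[OXX/O.X/..O]-1
p3 X@[OXX/OOX/...]: (2,0)[OXX/OOX/X..]+1* (2,1)[OXX/OOX/.X.]+1 (2,2)[OXX/OOX/..X]+1
p4 O@[OXX/OOX/X..]: (2,1)[OXX/OOX/XO.]-1* (2,2)[OXX/OOX/X.O]-1
p5 X@[OXX/OOX/XO.]: (2,2)[OXX/OOX/XOX]+1*
p6 O@[OXX/OOX/XOX] terminal -1; root [O.X/O.X/...] d7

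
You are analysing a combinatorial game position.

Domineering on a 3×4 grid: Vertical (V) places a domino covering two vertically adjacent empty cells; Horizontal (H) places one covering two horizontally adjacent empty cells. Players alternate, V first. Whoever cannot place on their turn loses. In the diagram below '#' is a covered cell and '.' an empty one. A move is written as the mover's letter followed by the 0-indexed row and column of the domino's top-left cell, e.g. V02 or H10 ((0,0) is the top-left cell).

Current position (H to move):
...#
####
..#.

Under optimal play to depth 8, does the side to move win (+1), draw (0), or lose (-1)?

value(...#/####/..#., H) = +1

[...#/####/..#.] H move#1: H00:+1/##.#/####/..#.*, H01:+1/.###/####/..#., H20:+1/...#/####/###.
[##.#/####/..#.] end (terminal -1, V#2); searched ...#/####/..#. to 8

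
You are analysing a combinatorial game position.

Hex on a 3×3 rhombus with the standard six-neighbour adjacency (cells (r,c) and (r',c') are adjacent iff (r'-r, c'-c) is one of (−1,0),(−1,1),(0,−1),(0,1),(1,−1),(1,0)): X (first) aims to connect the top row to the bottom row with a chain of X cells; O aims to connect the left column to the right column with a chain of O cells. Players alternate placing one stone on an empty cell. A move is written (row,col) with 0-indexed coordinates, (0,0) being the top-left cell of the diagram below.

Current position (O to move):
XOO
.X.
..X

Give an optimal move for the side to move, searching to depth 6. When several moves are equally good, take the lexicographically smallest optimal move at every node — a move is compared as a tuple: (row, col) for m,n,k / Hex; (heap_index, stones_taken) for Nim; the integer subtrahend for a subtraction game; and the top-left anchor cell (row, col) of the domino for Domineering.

p1 O@[XOO/.X./..X]: (1,0)[XOO/OX./..X]+1* (1,2)[XOO/.XO/..X]-1 (2,0)[XOO/.X./O.X]-1 (2,1)[XOO/.X./.OX]-1
p2 X@[XOO/OX./..X] terminal -1; root [XOO/.X./..X] d6

O's best at [XOO/.X./..X]: (1,0)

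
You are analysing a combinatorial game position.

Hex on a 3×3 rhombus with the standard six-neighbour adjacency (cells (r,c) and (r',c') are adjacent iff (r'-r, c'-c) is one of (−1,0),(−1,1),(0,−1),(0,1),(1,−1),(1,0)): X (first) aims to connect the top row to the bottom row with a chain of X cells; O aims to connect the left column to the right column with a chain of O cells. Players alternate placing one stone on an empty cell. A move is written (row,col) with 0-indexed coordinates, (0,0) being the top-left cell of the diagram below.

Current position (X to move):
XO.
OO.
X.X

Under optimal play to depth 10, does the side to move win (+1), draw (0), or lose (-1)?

value(XO./OO./X.X, X) = -1

p1 X@[XO./OO./X.X]: (0,2)[XOX/OO./X.X]-1* (1,2)[XO./OOX/X.X]-1 (2,1)[XO./OO./XXX]-1
p2 O@[XOX/OO./X.X]: (1,2)[XOX/OOO/X.X]+1* (2,1)[XOX/OO./XOX]-1
p3 X@[XOX/OOO/X.X] terminal -1; root [XO./OO./X.X] d10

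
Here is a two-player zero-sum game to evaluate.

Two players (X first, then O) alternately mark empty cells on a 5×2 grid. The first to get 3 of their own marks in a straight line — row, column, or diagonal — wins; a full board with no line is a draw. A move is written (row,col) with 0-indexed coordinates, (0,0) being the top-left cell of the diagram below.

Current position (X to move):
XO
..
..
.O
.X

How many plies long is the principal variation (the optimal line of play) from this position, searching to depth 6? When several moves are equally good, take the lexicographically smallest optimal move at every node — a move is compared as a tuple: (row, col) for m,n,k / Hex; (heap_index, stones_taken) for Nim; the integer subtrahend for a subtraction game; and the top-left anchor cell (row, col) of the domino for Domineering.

PV length from [XO/../../.O/.X]: 6 plies

[XO/../../.O/.X] X move#1: (1,0):+0/XO/X./../.O/.X*, (1,1):+0/XO/.X/../.O/.X, (2,0):+0/XO/../X./.O/.X, (2,1):+0/XO/../.X/.O/.X, (3,0):+0/XO/../../XO/.X, (4,0):+0/XO/../../.O/XX
[XO/X./../.O/.X] O move#2: (1,1):-1/XO/XO/../.O/.X, (2,0):+0/XO/X./O./.O/.X*, (2,1):-1/XO/X./.O/.O/.X, (3,0):-1/XO/X./../OO/.X, (4,0):-1/XO/X./../.O/OX
[XO/X./O./.O/.X] X move#3: (1,1):+0/XO/XX/O./.O/.X*, (2,1):+0/XO/X./OX/.O/.X, (3,0):+0/XO/X./O./XO/.X, (4,0):+0/XO/X./O./.O/XX
[XO/XX/O./.O/.X] O move#4: (2,1):+0/XO/XX/OO/.O/.X*, (3,0):+0/XO/XX/O./OO/.X, (4,0):+0/XO/XX/O./.O/OX
[XO/XX/OO/.O/.X] X move#5: (3,0):+0/XO/XX/OO/XO/.X*, (4,0):+0/XO/XX/OO/.O/XX
[XO/XX/OO/XO/.X] O move#6: (4,0):+0/XO/XX/OO/XO/OX*
[XO/XX/OO/XO/OX] end (terminal +0, X#7); searched XO/../../.O/.X to 6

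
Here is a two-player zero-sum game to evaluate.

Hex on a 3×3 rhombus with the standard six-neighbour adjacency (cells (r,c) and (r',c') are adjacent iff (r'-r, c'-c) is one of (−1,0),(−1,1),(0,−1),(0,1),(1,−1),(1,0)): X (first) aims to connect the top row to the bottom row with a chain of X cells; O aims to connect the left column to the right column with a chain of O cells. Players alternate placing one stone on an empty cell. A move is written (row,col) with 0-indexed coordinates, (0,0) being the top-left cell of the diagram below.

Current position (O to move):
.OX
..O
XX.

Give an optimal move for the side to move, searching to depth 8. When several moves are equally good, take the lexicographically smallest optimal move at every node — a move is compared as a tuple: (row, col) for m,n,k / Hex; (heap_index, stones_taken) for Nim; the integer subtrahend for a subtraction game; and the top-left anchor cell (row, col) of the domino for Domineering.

O's best at [.OX/..O/XX.]: (1,1)

[.OX/..O/XX.] O move#1: (0,0):-1/OOX/..O/XX., (1,0):-1/.OX/O.O/XX., (1,1):+1/.OX/.OO/XX.*, (2,2):-1/.OX/..O/XXO
[.OX/.OO/XX.] X move#2: (0,0):-1/XOX/.OO/XX.*, (1,0):-1/.OX/XOO/XX., (2,2):-1/.OX/.OO/XXX
[XOX/.OO/XX.] O move#3: (1,0):+1/XOX/OOO/XX.*, (2,2):-1/XOX/.OO/XXO
[XOX/OOO/XX.] end (terminal -1, X#4); searched .OX/..O/XX. to 8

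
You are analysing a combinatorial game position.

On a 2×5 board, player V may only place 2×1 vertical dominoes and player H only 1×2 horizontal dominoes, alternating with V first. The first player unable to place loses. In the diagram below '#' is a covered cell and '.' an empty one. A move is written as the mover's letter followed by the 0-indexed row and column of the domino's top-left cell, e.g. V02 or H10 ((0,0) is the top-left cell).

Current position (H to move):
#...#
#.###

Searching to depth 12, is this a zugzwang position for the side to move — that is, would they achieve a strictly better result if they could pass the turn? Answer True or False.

ply 1, H at #...#/#.### | H01=+1→###.#/#.###*; H02=-1→#.###/#.###
ply 2: ###.#/#.### is terminal -1 (V); from #...#/#.### depth 12
if H skipped the turn, V would face:
~ ply 1, V at #...#/#.### | V01=-1→##..#/#####*
~ ply 2, H at ##..#/##### | H02=+1→#####/#####*
~ ply 3: #####/##### is terminal -1 (V); from #...#/#.### depth 12
compare (H): move=+1 vs pass=+1

zugzwang(#...#/#.###, H) = False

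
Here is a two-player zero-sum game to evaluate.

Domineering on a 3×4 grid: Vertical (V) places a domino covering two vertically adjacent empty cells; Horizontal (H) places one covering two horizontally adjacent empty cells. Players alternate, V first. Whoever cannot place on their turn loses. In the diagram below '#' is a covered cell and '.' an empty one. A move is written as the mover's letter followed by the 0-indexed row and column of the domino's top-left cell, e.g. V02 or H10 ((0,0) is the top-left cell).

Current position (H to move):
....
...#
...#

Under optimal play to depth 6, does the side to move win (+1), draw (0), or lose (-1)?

value(..../...#/...#, H) = +1

p1 H@[..../...#/...#]: H00[##../...#/...#]-1 H01[.##./...#/...#]-1 H02[..##/...#/...#]-1 H10[..../##.#/...#]+1* H11[..../.###/...#]+1 H20[..../...#/##.#]-1 H21[..../...#/.###]-1
p2 V@[..../##.#/...#]: V02[..#./####/...#]-1* V12[..../####/..##]-1
p3 H@[..#./####/...#]: H00[###./####/...#]+1* H20[..#./####/##.#]+1 H21[..#./####/.###]+1
p4 V@[###./####/...#] terminal -1; root [..../...#/...#] d6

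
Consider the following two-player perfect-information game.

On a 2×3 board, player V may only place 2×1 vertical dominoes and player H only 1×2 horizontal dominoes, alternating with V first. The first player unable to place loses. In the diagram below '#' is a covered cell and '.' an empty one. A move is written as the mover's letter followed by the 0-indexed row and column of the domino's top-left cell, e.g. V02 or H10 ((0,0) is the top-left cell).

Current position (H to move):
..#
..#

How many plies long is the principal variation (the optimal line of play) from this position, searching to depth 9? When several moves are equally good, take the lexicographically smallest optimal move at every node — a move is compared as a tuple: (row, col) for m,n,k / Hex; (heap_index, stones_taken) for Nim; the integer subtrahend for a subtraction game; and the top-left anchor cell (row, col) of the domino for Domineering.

PV length from [..#/..#]: 1 ply

[..#/..#] H move#1: H00:+1/###/..#*, H10:+1/..#/###
[###/..#] end (terminal -1, V#2); searched ..#/..# to 9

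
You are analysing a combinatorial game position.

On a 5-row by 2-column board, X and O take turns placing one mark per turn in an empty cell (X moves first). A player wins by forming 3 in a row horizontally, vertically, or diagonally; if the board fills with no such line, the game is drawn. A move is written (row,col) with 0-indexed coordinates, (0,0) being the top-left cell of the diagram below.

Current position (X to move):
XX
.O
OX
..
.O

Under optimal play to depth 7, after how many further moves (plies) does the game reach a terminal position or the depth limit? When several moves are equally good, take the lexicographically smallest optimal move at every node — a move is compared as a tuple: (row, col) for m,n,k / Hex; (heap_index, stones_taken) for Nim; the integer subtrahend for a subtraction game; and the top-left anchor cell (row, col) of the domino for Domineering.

PV length from [XX/.O/OX/../.O]: 4 plies

ply 1, X at XX/.O/OX/../.O | (1,0)=+0→XX/XO/OX/../.O*; (3,0)=+0→XX/.O/OX/X./.O; (3,1)=-1→XX/.O/OX/.X/.O; (4,0)=+0→XX/.O/OX/../XO
ply 2, O at XX/XO/OX/../.O | (3,0)=+0→XX/XO/OX/O./.O*; (3,1)=+0→XX/XO/OX/.O/.O; (4,0)=+0→XX/XO/OX/../OO
ply 3, X at XX/XO/OX/O./.O | (3,1)=-1→XX/XO/OX/OX/.O; (4,0)=+0→XX/XO/OX/O./XO*
ply 4, O at XX/XO/OX/O./XO | (3,1)=+0→XX/XO/OX/OO/XO*
ply 5: XX/XO/OX/OO/XO is terminal +0 (X); from XX/.O/OX/../.O depth 7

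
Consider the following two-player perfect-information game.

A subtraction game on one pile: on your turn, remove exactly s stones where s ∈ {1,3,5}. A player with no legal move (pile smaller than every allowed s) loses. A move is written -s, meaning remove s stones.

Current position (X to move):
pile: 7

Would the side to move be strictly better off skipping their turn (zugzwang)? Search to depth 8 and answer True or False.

[7] X move#1: -1:+1/6*, -3:+1/4, -5:+1/2
[6] O move#2: -1:-1/5*, -3:-1/3, -5:-1/1
[5] X move#3: -1:+1/4*, -3:+1/2, -5:+1/0
[4] O move#4: -1:-1/3*, -3:-1/1
[3] X move#5: -1:+1/2*, -3:+1/0
[2] O move#6: -1:-1/1*
[1] X move#7: -1:+1/0*
[0] end (terminal -1, O#8); searched 7 to 8
suppose X passes — search the same position with O to move:
pass> [7] O move#1: -1:+1/6*, -3:+1/4, -5:+1/2
pass> [6] X move#2: -1:-1/5*, -3:-1/3, -5:-1/1
pass> [5] O move#3: -1:+1/4*, -3:+1/2, -5:+1/0
pass> [4] X move#4: -1:-1/3*, -3:-1/1
pass> [3] O move#5: -1:+1/2*, -3:+1/0
pass> [2] X move#6: -1:-1/1*
pass> [1] O move#7: -1:+1/0*
pass> [0] end (terminal -1, X#8); searched 7 to 8
for X: play +1, pass -1

zugzwang(7, X) = False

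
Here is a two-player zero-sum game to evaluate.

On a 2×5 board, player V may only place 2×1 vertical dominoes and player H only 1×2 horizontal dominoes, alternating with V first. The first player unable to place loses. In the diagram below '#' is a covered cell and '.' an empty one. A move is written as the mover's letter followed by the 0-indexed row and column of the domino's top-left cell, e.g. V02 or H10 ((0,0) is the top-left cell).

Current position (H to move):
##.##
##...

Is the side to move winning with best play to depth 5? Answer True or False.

H winning at [##.##/##...]: True

p1 H@[##.##/##...]: H12[##.##/####.]+1* H13[##.##/##.##]-1
p2 V@[##.##/####.] terminal -1; root [##.##/##...] d5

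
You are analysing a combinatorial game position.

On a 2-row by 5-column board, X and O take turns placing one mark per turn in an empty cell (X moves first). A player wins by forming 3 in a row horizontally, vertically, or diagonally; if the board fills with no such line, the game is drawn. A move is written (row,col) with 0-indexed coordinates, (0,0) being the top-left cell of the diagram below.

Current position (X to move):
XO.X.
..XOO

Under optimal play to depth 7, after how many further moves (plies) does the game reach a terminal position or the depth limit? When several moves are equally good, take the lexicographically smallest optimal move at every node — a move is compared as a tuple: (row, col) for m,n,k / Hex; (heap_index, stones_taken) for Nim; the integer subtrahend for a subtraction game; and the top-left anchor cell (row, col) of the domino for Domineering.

[XO.X./..XOO] X move#1: (0,2):+0/XOXX./..XOO*, (0,4):+0/XO.XX/..XOO, (1,0):+0/XO.X./X.XOO, (1,1):+0/XO.X./.XXOO
[XOXX./..XOO] O move#2: (0,4):+0/XOXXO/..XOO*, (1,0):-1/XOXX./O.XOO, (1,1):-1/XOXX./.OXOO
[XOXXO/..XOO] X move#3: (1,0):+0/XOXXO/X.XOO*, (1,1):+0/XOXXO/.XXOO
[XOXXO/X.XOO] O move#4: (1,1):+0/XOXXO/XOXOO*
[XOXXO/XOXOO] end (terminal +0, X#5); searched XO.X./..XOO to 7

PV length from [XO.X./..XOO]: 4 plies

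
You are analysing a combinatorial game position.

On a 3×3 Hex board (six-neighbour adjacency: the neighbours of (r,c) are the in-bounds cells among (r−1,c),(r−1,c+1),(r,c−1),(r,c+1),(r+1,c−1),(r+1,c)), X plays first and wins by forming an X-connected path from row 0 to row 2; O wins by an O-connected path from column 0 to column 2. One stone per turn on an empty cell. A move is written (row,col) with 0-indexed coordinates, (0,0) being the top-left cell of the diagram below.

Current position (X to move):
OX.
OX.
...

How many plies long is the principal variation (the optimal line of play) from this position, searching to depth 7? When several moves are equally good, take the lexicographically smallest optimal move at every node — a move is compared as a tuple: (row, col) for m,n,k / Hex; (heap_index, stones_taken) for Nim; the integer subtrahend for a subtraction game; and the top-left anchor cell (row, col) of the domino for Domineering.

PV length from [OX./OX./...]: 3 plies

ply 1, X at OX./OX./... | (0,2)=+1→OXX/OX./...*; (1,2)=+1→OX./OXX/...; (2,0)=+1→OX./OX./X..; (2,1)=+1→OX./OX./.X.; (2,2)=+1→OX./OX./..X
ply 2, O at OXX/OX./... | (1,2)=-1→OXX/OXO/...*; (2,0)=-1→OXX/OX./O..; (2,1)=-1→OXX/OX./.O.; (2,2)=-1→OXX/OX./..O
ply 3, X at OXX/OXO/... | (2,0)=+1→OXX/OXO/X..*; (2,1)=+1→OXX/OXO/.X.; (2,2)=+1→OXX/OXO/..X
ply 4: OXX/OXO/X.. is terminal -1 (O); from OX./OX./... depth 7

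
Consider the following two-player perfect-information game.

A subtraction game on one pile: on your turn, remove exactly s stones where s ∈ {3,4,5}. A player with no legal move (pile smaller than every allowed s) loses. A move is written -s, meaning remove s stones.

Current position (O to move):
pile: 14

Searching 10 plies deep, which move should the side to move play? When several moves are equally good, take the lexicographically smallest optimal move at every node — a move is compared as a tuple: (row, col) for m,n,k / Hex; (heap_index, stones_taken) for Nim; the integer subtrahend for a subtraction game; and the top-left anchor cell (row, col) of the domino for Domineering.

[14] O move#1: -3:-1/11, -4:+1/10*, -5:+1/9
[10] X move#2: -3:-1/7*, -4:-1/6, -5:-1/5
[7] O move#3: -3:-1/4, -4:-1/3, -5:+1/2*
[2] end (terminal -1, X#4); searched 14 to 10

O's best at [14]: -4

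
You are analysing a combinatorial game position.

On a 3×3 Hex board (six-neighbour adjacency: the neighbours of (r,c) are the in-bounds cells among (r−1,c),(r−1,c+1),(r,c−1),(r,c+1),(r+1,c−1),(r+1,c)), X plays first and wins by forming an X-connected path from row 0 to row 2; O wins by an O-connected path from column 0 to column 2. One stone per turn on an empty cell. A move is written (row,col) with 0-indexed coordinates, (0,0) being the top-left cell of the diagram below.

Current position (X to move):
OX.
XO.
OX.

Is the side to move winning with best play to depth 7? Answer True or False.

X winning at [OX./XO./OX.]: False

ply 1, X at OX./XO./OX. | (0,2)=-1→OXX/XO./OX.*; (1,2)=-1→OX./XOX/OX.; (2,2)=-1→OX./XO./OXX
ply 2, O at OXX/XO./OX. | (1,2)=+1→OXX/XOO/OX.*; (2,2)=-1→OXX/XO./OXO
ply 3: OXX/XOO/OX. is terminal -1 (X); from OX./XO./OX. depth 7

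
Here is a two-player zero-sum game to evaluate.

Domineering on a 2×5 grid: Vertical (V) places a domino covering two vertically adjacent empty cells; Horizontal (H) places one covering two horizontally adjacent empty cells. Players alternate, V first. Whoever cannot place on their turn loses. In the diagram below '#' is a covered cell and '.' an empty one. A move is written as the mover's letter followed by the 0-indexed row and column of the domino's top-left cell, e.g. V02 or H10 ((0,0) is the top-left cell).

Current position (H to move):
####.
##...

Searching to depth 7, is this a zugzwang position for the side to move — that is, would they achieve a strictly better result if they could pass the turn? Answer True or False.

[####./##...] H move#1: H12:-1/####./####., H13:+1/####./##.##*
[####./##.##] end (terminal -1, V#2); searched ####./##... to 7
suppose H passes — search the same position with V to move:
pass> [####./##...] V move#1: V04:-1/#####/##..#*
pass> [#####/##..#] H move#2: H12:+1/#####/#####*
pass> [#####/#####] end (terminal -1, V#3); searched ####./##... to 7
for H: play +1, pass +1

zugzwang(####./##..., H) = False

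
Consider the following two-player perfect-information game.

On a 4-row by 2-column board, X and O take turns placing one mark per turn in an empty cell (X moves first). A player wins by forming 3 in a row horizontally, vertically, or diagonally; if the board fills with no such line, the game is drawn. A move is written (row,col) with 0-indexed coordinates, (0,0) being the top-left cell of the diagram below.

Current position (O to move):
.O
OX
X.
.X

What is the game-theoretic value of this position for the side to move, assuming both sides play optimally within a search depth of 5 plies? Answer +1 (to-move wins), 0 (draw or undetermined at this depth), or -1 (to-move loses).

value(.O/OX/X./.X, O) = 0

ply 1, O at .O/OX/X./.X | (0,0)=-1→OO/OX/X./.X; (2,1)=+0→.O/OX/XO/.X*; (3,0)=-1→.O/OX/X./OX
ply 2, X at .O/OX/XO/.X | (0,0)=+0→XO/OX/XO/.X*; (3,0)=+0→.O/OX/XO/XX
ply 3, O at XO/OX/XO/.X | (3,0)=+0→XO/OX/XO/OX*
ply 4: XO/OX/XO/OX is terminal +0 (X); from .O/OX/X./.X depth 5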